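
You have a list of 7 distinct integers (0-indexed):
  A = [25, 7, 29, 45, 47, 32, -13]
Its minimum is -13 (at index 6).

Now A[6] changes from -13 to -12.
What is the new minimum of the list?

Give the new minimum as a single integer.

Answer: -12

Derivation:
Old min = -13 (at index 6)
Change: A[6] -13 -> -12
Changed element WAS the min. Need to check: is -12 still <= all others?
  Min of remaining elements: 7
  New min = min(-12, 7) = -12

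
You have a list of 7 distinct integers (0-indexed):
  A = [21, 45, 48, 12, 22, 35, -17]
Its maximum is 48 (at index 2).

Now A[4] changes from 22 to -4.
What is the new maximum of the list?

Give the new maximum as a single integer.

Old max = 48 (at index 2)
Change: A[4] 22 -> -4
Changed element was NOT the old max.
  New max = max(old_max, new_val) = max(48, -4) = 48

Answer: 48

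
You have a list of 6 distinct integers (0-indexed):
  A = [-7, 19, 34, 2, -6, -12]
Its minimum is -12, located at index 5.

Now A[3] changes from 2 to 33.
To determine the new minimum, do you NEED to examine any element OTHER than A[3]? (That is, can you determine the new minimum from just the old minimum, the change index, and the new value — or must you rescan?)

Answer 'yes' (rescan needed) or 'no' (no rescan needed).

Old min = -12 at index 5
Change at index 3: 2 -> 33
Index 3 was NOT the min. New min = min(-12, 33). No rescan of other elements needed.
Needs rescan: no

Answer: no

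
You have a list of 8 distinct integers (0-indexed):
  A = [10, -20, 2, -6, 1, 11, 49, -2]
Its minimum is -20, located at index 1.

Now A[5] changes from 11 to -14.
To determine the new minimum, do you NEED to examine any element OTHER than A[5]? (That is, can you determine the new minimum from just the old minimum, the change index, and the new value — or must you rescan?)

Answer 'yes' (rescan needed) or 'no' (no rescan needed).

Old min = -20 at index 1
Change at index 5: 11 -> -14
Index 5 was NOT the min. New min = min(-20, -14). No rescan of other elements needed.
Needs rescan: no

Answer: no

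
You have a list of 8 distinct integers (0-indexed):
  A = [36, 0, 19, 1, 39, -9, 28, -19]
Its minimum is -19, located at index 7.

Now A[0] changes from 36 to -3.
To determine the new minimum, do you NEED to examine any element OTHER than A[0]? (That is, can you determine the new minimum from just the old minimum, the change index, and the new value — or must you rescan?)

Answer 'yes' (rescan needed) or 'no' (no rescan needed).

Answer: no

Derivation:
Old min = -19 at index 7
Change at index 0: 36 -> -3
Index 0 was NOT the min. New min = min(-19, -3). No rescan of other elements needed.
Needs rescan: no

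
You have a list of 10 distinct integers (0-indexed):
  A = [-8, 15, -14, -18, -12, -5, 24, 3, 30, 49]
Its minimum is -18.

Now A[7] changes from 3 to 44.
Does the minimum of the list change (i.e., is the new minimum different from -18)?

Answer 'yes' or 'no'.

Answer: no

Derivation:
Old min = -18
Change: A[7] 3 -> 44
Changed element was NOT the min; min changes only if 44 < -18.
New min = -18; changed? no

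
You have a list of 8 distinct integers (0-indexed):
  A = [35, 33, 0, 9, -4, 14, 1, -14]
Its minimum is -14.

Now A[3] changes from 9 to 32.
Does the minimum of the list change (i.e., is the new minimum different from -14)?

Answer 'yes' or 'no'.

Answer: no

Derivation:
Old min = -14
Change: A[3] 9 -> 32
Changed element was NOT the min; min changes only if 32 < -14.
New min = -14; changed? no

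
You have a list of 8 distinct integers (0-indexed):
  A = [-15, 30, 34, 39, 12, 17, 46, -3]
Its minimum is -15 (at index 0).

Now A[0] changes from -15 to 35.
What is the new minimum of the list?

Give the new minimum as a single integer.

Answer: -3

Derivation:
Old min = -15 (at index 0)
Change: A[0] -15 -> 35
Changed element WAS the min. Need to check: is 35 still <= all others?
  Min of remaining elements: -3
  New min = min(35, -3) = -3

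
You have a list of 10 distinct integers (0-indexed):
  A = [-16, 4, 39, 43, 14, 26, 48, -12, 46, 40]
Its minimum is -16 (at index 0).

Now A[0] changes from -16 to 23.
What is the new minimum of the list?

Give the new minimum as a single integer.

Answer: -12

Derivation:
Old min = -16 (at index 0)
Change: A[0] -16 -> 23
Changed element WAS the min. Need to check: is 23 still <= all others?
  Min of remaining elements: -12
  New min = min(23, -12) = -12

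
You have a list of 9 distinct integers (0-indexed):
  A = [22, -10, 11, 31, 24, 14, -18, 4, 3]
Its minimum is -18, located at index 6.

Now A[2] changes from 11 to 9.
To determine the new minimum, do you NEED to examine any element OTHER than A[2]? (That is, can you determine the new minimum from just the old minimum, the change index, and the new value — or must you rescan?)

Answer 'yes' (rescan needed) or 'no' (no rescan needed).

Answer: no

Derivation:
Old min = -18 at index 6
Change at index 2: 11 -> 9
Index 2 was NOT the min. New min = min(-18, 9). No rescan of other elements needed.
Needs rescan: no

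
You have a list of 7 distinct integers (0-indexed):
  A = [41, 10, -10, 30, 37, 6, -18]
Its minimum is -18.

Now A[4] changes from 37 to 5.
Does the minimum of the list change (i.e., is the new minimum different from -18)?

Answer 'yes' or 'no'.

Old min = -18
Change: A[4] 37 -> 5
Changed element was NOT the min; min changes only if 5 < -18.
New min = -18; changed? no

Answer: no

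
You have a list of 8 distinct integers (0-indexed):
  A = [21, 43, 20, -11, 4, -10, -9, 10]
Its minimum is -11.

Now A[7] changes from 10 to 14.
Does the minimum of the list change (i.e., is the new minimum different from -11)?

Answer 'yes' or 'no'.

Old min = -11
Change: A[7] 10 -> 14
Changed element was NOT the min; min changes only if 14 < -11.
New min = -11; changed? no

Answer: no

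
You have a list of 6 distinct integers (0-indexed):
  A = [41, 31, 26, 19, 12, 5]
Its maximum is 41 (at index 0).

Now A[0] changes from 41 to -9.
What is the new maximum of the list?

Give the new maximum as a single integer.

Old max = 41 (at index 0)
Change: A[0] 41 -> -9
Changed element WAS the max -> may need rescan.
  Max of remaining elements: 31
  New max = max(-9, 31) = 31

Answer: 31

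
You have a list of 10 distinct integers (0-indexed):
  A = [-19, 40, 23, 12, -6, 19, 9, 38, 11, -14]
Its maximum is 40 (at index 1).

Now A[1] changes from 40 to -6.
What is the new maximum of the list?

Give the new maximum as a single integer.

Old max = 40 (at index 1)
Change: A[1] 40 -> -6
Changed element WAS the max -> may need rescan.
  Max of remaining elements: 38
  New max = max(-6, 38) = 38

Answer: 38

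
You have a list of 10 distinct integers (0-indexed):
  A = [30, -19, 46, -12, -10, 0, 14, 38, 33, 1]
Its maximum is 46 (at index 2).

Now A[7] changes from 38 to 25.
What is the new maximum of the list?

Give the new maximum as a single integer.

Answer: 46

Derivation:
Old max = 46 (at index 2)
Change: A[7] 38 -> 25
Changed element was NOT the old max.
  New max = max(old_max, new_val) = max(46, 25) = 46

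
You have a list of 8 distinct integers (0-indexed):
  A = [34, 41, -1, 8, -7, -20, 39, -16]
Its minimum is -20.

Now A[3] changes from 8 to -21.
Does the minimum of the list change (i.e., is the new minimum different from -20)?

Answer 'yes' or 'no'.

Answer: yes

Derivation:
Old min = -20
Change: A[3] 8 -> -21
Changed element was NOT the min; min changes only if -21 < -20.
New min = -21; changed? yes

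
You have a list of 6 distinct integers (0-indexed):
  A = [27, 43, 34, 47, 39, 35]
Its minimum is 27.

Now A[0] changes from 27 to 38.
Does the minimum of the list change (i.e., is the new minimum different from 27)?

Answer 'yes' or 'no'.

Old min = 27
Change: A[0] 27 -> 38
Changed element was the min; new min must be rechecked.
New min = 34; changed? yes

Answer: yes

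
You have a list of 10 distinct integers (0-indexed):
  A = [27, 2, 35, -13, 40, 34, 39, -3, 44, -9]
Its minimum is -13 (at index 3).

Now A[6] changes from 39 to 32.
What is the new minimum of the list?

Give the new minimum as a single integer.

Answer: -13

Derivation:
Old min = -13 (at index 3)
Change: A[6] 39 -> 32
Changed element was NOT the old min.
  New min = min(old_min, new_val) = min(-13, 32) = -13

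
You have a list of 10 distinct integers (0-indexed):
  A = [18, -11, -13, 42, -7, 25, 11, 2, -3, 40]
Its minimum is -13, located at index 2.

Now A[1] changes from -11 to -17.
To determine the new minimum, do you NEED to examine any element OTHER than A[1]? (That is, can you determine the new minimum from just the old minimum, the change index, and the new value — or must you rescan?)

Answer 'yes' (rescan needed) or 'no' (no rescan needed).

Answer: no

Derivation:
Old min = -13 at index 2
Change at index 1: -11 -> -17
Index 1 was NOT the min. New min = min(-13, -17). No rescan of other elements needed.
Needs rescan: no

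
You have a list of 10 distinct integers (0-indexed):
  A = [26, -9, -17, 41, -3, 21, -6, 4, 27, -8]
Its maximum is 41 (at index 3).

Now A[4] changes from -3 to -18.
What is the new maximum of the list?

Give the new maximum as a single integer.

Answer: 41

Derivation:
Old max = 41 (at index 3)
Change: A[4] -3 -> -18
Changed element was NOT the old max.
  New max = max(old_max, new_val) = max(41, -18) = 41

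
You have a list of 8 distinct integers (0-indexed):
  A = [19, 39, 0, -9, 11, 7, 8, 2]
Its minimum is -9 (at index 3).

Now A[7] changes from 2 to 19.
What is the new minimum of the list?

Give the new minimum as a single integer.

Old min = -9 (at index 3)
Change: A[7] 2 -> 19
Changed element was NOT the old min.
  New min = min(old_min, new_val) = min(-9, 19) = -9

Answer: -9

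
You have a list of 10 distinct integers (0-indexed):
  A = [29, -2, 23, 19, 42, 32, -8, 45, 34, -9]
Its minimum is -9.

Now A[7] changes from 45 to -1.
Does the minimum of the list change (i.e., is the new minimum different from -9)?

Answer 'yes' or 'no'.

Answer: no

Derivation:
Old min = -9
Change: A[7] 45 -> -1
Changed element was NOT the min; min changes only if -1 < -9.
New min = -9; changed? no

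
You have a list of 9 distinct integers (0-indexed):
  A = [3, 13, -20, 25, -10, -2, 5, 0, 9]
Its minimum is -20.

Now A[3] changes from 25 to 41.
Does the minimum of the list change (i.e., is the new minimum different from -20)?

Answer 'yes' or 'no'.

Answer: no

Derivation:
Old min = -20
Change: A[3] 25 -> 41
Changed element was NOT the min; min changes only if 41 < -20.
New min = -20; changed? no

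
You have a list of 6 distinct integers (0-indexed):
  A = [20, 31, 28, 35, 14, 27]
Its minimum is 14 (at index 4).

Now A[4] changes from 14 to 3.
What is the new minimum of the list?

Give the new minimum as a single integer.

Answer: 3

Derivation:
Old min = 14 (at index 4)
Change: A[4] 14 -> 3
Changed element WAS the min. Need to check: is 3 still <= all others?
  Min of remaining elements: 20
  New min = min(3, 20) = 3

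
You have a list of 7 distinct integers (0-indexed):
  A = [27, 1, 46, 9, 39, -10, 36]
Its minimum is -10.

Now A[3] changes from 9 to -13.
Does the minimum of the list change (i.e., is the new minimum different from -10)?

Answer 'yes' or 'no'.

Answer: yes

Derivation:
Old min = -10
Change: A[3] 9 -> -13
Changed element was NOT the min; min changes only if -13 < -10.
New min = -13; changed? yes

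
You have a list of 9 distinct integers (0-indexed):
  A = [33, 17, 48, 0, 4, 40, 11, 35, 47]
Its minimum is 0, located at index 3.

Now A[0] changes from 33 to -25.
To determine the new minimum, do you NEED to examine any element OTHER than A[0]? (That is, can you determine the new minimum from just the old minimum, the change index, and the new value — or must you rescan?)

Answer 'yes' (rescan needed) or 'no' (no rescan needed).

Answer: no

Derivation:
Old min = 0 at index 3
Change at index 0: 33 -> -25
Index 0 was NOT the min. New min = min(0, -25). No rescan of other elements needed.
Needs rescan: no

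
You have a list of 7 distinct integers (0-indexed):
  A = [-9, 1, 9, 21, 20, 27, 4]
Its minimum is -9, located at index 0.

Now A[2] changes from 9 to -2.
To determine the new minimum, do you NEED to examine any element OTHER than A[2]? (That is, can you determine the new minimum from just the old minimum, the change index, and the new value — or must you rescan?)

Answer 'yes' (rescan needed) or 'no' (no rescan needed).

Answer: no

Derivation:
Old min = -9 at index 0
Change at index 2: 9 -> -2
Index 2 was NOT the min. New min = min(-9, -2). No rescan of other elements needed.
Needs rescan: no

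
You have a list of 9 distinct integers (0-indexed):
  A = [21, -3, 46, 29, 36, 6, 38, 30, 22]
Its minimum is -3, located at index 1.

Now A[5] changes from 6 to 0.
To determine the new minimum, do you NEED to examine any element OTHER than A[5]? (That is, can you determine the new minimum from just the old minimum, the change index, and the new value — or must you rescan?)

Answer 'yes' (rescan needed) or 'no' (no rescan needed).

Old min = -3 at index 1
Change at index 5: 6 -> 0
Index 5 was NOT the min. New min = min(-3, 0). No rescan of other elements needed.
Needs rescan: no

Answer: no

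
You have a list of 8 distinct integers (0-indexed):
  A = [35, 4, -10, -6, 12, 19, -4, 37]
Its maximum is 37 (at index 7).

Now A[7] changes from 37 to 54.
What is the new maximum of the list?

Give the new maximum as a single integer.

Old max = 37 (at index 7)
Change: A[7] 37 -> 54
Changed element WAS the max -> may need rescan.
  Max of remaining elements: 35
  New max = max(54, 35) = 54

Answer: 54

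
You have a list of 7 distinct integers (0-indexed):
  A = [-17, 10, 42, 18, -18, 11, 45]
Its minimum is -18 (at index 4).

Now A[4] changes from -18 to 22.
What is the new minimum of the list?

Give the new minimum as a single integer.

Answer: -17

Derivation:
Old min = -18 (at index 4)
Change: A[4] -18 -> 22
Changed element WAS the min. Need to check: is 22 still <= all others?
  Min of remaining elements: -17
  New min = min(22, -17) = -17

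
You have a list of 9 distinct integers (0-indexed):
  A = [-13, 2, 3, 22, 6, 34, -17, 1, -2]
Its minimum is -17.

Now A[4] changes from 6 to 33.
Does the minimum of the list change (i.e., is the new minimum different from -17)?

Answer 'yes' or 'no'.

Old min = -17
Change: A[4] 6 -> 33
Changed element was NOT the min; min changes only if 33 < -17.
New min = -17; changed? no

Answer: no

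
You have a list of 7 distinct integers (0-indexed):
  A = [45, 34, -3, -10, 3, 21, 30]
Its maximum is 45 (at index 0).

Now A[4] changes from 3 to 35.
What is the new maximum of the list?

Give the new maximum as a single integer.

Old max = 45 (at index 0)
Change: A[4] 3 -> 35
Changed element was NOT the old max.
  New max = max(old_max, new_val) = max(45, 35) = 45

Answer: 45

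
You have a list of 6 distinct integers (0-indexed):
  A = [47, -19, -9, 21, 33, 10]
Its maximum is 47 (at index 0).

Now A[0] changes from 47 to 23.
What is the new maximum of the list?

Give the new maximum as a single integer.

Old max = 47 (at index 0)
Change: A[0] 47 -> 23
Changed element WAS the max -> may need rescan.
  Max of remaining elements: 33
  New max = max(23, 33) = 33

Answer: 33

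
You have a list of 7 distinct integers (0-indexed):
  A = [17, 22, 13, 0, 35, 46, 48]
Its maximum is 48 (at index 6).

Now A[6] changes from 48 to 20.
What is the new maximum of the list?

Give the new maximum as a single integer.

Old max = 48 (at index 6)
Change: A[6] 48 -> 20
Changed element WAS the max -> may need rescan.
  Max of remaining elements: 46
  New max = max(20, 46) = 46

Answer: 46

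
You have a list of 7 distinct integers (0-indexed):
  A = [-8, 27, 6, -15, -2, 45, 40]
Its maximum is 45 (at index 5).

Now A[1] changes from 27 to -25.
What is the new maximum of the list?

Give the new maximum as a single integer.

Old max = 45 (at index 5)
Change: A[1] 27 -> -25
Changed element was NOT the old max.
  New max = max(old_max, new_val) = max(45, -25) = 45

Answer: 45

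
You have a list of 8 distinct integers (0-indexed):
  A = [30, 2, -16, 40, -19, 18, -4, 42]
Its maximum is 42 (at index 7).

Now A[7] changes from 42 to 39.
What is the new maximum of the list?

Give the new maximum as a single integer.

Old max = 42 (at index 7)
Change: A[7] 42 -> 39
Changed element WAS the max -> may need rescan.
  Max of remaining elements: 40
  New max = max(39, 40) = 40

Answer: 40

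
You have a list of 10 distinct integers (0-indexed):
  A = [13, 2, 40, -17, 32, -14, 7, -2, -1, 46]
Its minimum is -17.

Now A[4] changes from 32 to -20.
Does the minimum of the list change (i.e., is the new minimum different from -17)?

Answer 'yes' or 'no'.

Old min = -17
Change: A[4] 32 -> -20
Changed element was NOT the min; min changes only if -20 < -17.
New min = -20; changed? yes

Answer: yes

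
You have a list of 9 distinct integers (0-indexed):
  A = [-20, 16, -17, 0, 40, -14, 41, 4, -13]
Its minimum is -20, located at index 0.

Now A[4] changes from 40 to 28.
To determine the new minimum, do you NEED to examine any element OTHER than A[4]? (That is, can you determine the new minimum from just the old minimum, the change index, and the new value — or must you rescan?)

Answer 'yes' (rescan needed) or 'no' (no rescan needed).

Old min = -20 at index 0
Change at index 4: 40 -> 28
Index 4 was NOT the min. New min = min(-20, 28). No rescan of other elements needed.
Needs rescan: no

Answer: no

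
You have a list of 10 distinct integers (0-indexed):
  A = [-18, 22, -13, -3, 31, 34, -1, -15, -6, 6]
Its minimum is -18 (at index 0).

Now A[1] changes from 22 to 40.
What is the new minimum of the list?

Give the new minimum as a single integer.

Old min = -18 (at index 0)
Change: A[1] 22 -> 40
Changed element was NOT the old min.
  New min = min(old_min, new_val) = min(-18, 40) = -18

Answer: -18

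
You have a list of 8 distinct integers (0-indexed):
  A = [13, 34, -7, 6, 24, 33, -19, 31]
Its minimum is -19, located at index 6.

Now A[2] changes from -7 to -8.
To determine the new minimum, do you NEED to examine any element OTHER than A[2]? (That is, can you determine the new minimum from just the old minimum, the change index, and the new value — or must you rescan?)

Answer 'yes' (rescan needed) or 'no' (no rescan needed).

Old min = -19 at index 6
Change at index 2: -7 -> -8
Index 2 was NOT the min. New min = min(-19, -8). No rescan of other elements needed.
Needs rescan: no

Answer: no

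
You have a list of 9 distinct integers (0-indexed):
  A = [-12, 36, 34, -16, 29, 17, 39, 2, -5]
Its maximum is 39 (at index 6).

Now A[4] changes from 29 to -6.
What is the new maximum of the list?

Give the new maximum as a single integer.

Answer: 39

Derivation:
Old max = 39 (at index 6)
Change: A[4] 29 -> -6
Changed element was NOT the old max.
  New max = max(old_max, new_val) = max(39, -6) = 39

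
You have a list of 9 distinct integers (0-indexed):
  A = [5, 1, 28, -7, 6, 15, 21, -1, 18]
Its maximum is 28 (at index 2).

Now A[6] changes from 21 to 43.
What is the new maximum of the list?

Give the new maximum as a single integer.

Old max = 28 (at index 2)
Change: A[6] 21 -> 43
Changed element was NOT the old max.
  New max = max(old_max, new_val) = max(28, 43) = 43

Answer: 43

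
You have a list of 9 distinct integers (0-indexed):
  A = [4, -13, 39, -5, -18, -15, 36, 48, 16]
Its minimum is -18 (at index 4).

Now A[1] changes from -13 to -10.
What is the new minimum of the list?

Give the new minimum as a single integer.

Answer: -18

Derivation:
Old min = -18 (at index 4)
Change: A[1] -13 -> -10
Changed element was NOT the old min.
  New min = min(old_min, new_val) = min(-18, -10) = -18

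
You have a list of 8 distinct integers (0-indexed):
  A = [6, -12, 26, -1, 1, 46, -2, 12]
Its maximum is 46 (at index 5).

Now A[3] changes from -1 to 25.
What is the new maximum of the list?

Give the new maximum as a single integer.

Old max = 46 (at index 5)
Change: A[3] -1 -> 25
Changed element was NOT the old max.
  New max = max(old_max, new_val) = max(46, 25) = 46

Answer: 46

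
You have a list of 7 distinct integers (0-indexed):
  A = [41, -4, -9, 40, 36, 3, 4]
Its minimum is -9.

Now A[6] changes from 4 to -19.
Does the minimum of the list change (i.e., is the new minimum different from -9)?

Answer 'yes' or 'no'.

Answer: yes

Derivation:
Old min = -9
Change: A[6] 4 -> -19
Changed element was NOT the min; min changes only if -19 < -9.
New min = -19; changed? yes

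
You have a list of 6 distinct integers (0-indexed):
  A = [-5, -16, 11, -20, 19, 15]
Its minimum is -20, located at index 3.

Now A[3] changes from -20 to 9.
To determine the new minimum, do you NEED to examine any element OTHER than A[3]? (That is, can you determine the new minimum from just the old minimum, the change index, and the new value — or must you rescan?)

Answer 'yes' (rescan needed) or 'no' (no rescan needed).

Old min = -20 at index 3
Change at index 3: -20 -> 9
Index 3 WAS the min and new value 9 > old min -20. Must rescan other elements to find the new min.
Needs rescan: yes

Answer: yes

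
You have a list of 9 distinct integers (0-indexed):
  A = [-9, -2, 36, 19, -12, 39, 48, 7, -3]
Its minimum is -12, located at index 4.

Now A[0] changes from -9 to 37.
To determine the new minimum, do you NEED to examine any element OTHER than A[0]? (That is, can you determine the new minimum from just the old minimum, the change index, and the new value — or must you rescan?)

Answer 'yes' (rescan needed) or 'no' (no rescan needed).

Old min = -12 at index 4
Change at index 0: -9 -> 37
Index 0 was NOT the min. New min = min(-12, 37). No rescan of other elements needed.
Needs rescan: no

Answer: no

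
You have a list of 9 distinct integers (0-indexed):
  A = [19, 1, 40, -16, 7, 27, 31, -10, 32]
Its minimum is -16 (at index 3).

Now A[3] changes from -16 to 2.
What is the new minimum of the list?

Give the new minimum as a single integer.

Answer: -10

Derivation:
Old min = -16 (at index 3)
Change: A[3] -16 -> 2
Changed element WAS the min. Need to check: is 2 still <= all others?
  Min of remaining elements: -10
  New min = min(2, -10) = -10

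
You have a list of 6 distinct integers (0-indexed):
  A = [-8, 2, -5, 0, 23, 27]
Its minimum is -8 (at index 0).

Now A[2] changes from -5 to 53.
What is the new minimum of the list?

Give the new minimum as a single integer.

Old min = -8 (at index 0)
Change: A[2] -5 -> 53
Changed element was NOT the old min.
  New min = min(old_min, new_val) = min(-8, 53) = -8

Answer: -8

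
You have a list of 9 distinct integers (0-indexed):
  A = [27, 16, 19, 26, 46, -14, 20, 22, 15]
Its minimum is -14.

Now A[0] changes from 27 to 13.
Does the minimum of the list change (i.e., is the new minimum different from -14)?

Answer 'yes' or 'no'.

Old min = -14
Change: A[0] 27 -> 13
Changed element was NOT the min; min changes only if 13 < -14.
New min = -14; changed? no

Answer: no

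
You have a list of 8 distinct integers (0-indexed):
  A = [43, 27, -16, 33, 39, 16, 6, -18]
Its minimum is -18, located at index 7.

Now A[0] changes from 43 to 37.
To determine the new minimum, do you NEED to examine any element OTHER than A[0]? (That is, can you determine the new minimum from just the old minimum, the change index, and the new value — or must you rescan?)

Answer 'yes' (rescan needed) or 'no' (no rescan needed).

Answer: no

Derivation:
Old min = -18 at index 7
Change at index 0: 43 -> 37
Index 0 was NOT the min. New min = min(-18, 37). No rescan of other elements needed.
Needs rescan: no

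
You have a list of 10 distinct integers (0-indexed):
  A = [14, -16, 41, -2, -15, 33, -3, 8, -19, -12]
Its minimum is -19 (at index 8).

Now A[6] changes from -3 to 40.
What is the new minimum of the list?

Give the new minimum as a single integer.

Answer: -19

Derivation:
Old min = -19 (at index 8)
Change: A[6] -3 -> 40
Changed element was NOT the old min.
  New min = min(old_min, new_val) = min(-19, 40) = -19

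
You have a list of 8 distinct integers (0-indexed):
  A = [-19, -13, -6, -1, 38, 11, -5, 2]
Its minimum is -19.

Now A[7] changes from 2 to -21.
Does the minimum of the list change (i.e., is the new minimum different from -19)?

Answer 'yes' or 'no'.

Old min = -19
Change: A[7] 2 -> -21
Changed element was NOT the min; min changes only if -21 < -19.
New min = -21; changed? yes

Answer: yes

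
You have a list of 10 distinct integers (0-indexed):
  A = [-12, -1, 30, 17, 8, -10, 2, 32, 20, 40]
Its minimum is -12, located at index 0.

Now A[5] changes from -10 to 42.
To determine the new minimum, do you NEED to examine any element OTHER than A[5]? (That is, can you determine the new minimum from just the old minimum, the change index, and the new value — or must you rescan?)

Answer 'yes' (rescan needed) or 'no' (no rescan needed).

Old min = -12 at index 0
Change at index 5: -10 -> 42
Index 5 was NOT the min. New min = min(-12, 42). No rescan of other elements needed.
Needs rescan: no

Answer: no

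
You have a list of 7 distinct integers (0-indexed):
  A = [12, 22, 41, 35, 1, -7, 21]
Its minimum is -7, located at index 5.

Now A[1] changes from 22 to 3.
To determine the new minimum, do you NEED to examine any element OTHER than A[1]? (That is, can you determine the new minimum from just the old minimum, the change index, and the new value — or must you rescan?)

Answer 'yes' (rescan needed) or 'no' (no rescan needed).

Answer: no

Derivation:
Old min = -7 at index 5
Change at index 1: 22 -> 3
Index 1 was NOT the min. New min = min(-7, 3). No rescan of other elements needed.
Needs rescan: no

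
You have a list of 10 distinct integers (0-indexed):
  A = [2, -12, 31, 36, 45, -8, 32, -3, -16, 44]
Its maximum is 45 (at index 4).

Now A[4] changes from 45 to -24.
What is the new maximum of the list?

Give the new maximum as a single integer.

Answer: 44

Derivation:
Old max = 45 (at index 4)
Change: A[4] 45 -> -24
Changed element WAS the max -> may need rescan.
  Max of remaining elements: 44
  New max = max(-24, 44) = 44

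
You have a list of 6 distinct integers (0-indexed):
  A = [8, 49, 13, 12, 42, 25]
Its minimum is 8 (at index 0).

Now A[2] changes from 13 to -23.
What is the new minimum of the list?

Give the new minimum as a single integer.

Answer: -23

Derivation:
Old min = 8 (at index 0)
Change: A[2] 13 -> -23
Changed element was NOT the old min.
  New min = min(old_min, new_val) = min(8, -23) = -23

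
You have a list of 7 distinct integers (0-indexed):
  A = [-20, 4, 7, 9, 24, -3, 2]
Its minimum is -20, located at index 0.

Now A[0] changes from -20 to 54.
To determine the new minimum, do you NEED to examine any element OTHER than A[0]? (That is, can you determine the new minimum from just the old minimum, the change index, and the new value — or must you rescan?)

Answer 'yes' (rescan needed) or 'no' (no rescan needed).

Old min = -20 at index 0
Change at index 0: -20 -> 54
Index 0 WAS the min and new value 54 > old min -20. Must rescan other elements to find the new min.
Needs rescan: yes

Answer: yes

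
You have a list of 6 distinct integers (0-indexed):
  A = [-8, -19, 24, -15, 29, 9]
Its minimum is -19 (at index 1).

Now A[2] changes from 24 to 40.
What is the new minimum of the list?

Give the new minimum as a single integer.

Old min = -19 (at index 1)
Change: A[2] 24 -> 40
Changed element was NOT the old min.
  New min = min(old_min, new_val) = min(-19, 40) = -19

Answer: -19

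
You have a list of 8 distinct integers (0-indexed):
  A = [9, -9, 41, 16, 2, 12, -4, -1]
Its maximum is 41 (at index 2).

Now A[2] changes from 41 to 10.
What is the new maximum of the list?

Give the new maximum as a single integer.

Old max = 41 (at index 2)
Change: A[2] 41 -> 10
Changed element WAS the max -> may need rescan.
  Max of remaining elements: 16
  New max = max(10, 16) = 16

Answer: 16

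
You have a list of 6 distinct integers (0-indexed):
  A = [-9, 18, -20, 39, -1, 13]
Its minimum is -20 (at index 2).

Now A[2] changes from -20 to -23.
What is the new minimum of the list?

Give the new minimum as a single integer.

Answer: -23

Derivation:
Old min = -20 (at index 2)
Change: A[2] -20 -> -23
Changed element WAS the min. Need to check: is -23 still <= all others?
  Min of remaining elements: -9
  New min = min(-23, -9) = -23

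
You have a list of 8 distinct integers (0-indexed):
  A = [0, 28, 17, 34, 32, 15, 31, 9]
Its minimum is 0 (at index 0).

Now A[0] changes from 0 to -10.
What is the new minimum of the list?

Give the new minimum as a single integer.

Answer: -10

Derivation:
Old min = 0 (at index 0)
Change: A[0] 0 -> -10
Changed element WAS the min. Need to check: is -10 still <= all others?
  Min of remaining elements: 9
  New min = min(-10, 9) = -10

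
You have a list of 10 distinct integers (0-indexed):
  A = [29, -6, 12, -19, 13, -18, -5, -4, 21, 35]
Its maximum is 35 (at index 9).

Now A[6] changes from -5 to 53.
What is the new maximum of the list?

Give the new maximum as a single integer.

Old max = 35 (at index 9)
Change: A[6] -5 -> 53
Changed element was NOT the old max.
  New max = max(old_max, new_val) = max(35, 53) = 53

Answer: 53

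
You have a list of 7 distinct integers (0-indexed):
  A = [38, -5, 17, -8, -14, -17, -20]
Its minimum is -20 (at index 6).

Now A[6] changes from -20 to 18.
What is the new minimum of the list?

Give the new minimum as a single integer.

Old min = -20 (at index 6)
Change: A[6] -20 -> 18
Changed element WAS the min. Need to check: is 18 still <= all others?
  Min of remaining elements: -17
  New min = min(18, -17) = -17

Answer: -17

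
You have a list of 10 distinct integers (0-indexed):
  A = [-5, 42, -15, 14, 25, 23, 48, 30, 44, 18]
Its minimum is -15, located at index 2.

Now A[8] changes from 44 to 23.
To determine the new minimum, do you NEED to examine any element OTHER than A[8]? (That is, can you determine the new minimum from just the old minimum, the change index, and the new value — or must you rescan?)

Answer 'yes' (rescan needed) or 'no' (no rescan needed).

Answer: no

Derivation:
Old min = -15 at index 2
Change at index 8: 44 -> 23
Index 8 was NOT the min. New min = min(-15, 23). No rescan of other elements needed.
Needs rescan: no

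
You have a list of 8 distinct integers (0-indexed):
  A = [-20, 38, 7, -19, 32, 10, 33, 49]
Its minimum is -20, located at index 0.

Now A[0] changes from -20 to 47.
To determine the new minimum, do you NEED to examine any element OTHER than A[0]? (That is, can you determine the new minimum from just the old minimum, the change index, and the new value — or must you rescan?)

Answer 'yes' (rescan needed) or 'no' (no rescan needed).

Answer: yes

Derivation:
Old min = -20 at index 0
Change at index 0: -20 -> 47
Index 0 WAS the min and new value 47 > old min -20. Must rescan other elements to find the new min.
Needs rescan: yes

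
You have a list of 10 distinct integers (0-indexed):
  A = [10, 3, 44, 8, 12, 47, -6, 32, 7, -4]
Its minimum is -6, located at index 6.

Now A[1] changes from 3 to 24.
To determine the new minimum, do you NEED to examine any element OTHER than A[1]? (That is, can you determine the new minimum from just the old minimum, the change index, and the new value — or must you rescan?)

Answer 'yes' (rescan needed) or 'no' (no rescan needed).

Answer: no

Derivation:
Old min = -6 at index 6
Change at index 1: 3 -> 24
Index 1 was NOT the min. New min = min(-6, 24). No rescan of other elements needed.
Needs rescan: no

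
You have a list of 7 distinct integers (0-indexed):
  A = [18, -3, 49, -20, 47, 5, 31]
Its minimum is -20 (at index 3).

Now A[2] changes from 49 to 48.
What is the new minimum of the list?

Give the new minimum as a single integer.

Answer: -20

Derivation:
Old min = -20 (at index 3)
Change: A[2] 49 -> 48
Changed element was NOT the old min.
  New min = min(old_min, new_val) = min(-20, 48) = -20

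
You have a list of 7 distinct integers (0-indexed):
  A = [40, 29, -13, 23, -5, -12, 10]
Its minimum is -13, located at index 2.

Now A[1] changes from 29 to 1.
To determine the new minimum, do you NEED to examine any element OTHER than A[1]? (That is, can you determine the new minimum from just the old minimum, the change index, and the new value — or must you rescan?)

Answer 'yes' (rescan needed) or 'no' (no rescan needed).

Old min = -13 at index 2
Change at index 1: 29 -> 1
Index 1 was NOT the min. New min = min(-13, 1). No rescan of other elements needed.
Needs rescan: no

Answer: no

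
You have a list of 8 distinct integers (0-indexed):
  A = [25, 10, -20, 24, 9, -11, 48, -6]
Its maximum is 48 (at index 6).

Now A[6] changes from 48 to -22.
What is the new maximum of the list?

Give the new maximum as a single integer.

Answer: 25

Derivation:
Old max = 48 (at index 6)
Change: A[6] 48 -> -22
Changed element WAS the max -> may need rescan.
  Max of remaining elements: 25
  New max = max(-22, 25) = 25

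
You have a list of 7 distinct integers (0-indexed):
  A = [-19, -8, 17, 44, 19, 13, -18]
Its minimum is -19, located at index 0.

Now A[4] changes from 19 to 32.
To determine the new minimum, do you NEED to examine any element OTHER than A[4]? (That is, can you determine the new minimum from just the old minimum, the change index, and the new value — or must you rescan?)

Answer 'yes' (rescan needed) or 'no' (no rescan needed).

Answer: no

Derivation:
Old min = -19 at index 0
Change at index 4: 19 -> 32
Index 4 was NOT the min. New min = min(-19, 32). No rescan of other elements needed.
Needs rescan: no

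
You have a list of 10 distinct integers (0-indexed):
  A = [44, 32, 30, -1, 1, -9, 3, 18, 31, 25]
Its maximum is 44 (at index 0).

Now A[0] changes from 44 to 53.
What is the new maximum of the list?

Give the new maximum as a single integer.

Old max = 44 (at index 0)
Change: A[0] 44 -> 53
Changed element WAS the max -> may need rescan.
  Max of remaining elements: 32
  New max = max(53, 32) = 53

Answer: 53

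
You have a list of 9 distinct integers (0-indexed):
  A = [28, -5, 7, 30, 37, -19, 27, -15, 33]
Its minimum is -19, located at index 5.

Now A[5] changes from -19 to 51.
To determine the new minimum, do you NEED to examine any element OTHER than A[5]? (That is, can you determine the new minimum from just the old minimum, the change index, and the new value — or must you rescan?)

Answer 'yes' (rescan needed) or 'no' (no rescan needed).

Answer: yes

Derivation:
Old min = -19 at index 5
Change at index 5: -19 -> 51
Index 5 WAS the min and new value 51 > old min -19. Must rescan other elements to find the new min.
Needs rescan: yes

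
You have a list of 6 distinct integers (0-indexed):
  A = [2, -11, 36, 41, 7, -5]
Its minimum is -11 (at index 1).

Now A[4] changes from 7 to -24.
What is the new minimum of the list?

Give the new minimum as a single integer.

Answer: -24

Derivation:
Old min = -11 (at index 1)
Change: A[4] 7 -> -24
Changed element was NOT the old min.
  New min = min(old_min, new_val) = min(-11, -24) = -24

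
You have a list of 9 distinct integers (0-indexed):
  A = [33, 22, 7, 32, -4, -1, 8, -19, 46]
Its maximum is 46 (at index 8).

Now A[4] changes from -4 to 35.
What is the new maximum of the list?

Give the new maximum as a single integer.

Old max = 46 (at index 8)
Change: A[4] -4 -> 35
Changed element was NOT the old max.
  New max = max(old_max, new_val) = max(46, 35) = 46

Answer: 46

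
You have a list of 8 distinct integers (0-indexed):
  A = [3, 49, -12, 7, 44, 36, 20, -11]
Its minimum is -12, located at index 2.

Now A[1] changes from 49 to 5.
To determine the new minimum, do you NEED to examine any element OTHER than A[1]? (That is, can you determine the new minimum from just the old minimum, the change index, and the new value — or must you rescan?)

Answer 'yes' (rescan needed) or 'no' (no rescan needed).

Answer: no

Derivation:
Old min = -12 at index 2
Change at index 1: 49 -> 5
Index 1 was NOT the min. New min = min(-12, 5). No rescan of other elements needed.
Needs rescan: no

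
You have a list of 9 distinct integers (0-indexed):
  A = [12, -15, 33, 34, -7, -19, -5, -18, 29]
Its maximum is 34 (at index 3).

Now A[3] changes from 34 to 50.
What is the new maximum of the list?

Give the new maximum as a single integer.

Old max = 34 (at index 3)
Change: A[3] 34 -> 50
Changed element WAS the max -> may need rescan.
  Max of remaining elements: 33
  New max = max(50, 33) = 50

Answer: 50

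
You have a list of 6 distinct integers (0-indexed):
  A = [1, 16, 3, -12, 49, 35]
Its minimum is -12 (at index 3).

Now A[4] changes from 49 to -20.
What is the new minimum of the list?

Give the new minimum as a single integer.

Old min = -12 (at index 3)
Change: A[4] 49 -> -20
Changed element was NOT the old min.
  New min = min(old_min, new_val) = min(-12, -20) = -20

Answer: -20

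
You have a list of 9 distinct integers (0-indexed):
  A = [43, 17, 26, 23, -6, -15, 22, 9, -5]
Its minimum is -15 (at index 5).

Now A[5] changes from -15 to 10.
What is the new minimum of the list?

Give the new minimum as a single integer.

Answer: -6

Derivation:
Old min = -15 (at index 5)
Change: A[5] -15 -> 10
Changed element WAS the min. Need to check: is 10 still <= all others?
  Min of remaining elements: -6
  New min = min(10, -6) = -6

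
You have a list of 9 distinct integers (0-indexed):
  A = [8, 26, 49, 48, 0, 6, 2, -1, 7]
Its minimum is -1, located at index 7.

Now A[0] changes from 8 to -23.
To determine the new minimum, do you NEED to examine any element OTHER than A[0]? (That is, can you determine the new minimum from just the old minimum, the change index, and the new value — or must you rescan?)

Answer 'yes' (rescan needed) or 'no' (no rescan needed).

Answer: no

Derivation:
Old min = -1 at index 7
Change at index 0: 8 -> -23
Index 0 was NOT the min. New min = min(-1, -23). No rescan of other elements needed.
Needs rescan: no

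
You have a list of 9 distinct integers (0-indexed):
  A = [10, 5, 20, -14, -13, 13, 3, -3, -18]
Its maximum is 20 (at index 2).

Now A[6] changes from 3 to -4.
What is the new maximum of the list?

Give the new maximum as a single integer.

Old max = 20 (at index 2)
Change: A[6] 3 -> -4
Changed element was NOT the old max.
  New max = max(old_max, new_val) = max(20, -4) = 20

Answer: 20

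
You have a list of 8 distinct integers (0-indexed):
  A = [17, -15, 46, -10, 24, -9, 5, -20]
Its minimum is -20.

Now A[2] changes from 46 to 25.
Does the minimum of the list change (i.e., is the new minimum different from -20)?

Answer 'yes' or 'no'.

Answer: no

Derivation:
Old min = -20
Change: A[2] 46 -> 25
Changed element was NOT the min; min changes only if 25 < -20.
New min = -20; changed? no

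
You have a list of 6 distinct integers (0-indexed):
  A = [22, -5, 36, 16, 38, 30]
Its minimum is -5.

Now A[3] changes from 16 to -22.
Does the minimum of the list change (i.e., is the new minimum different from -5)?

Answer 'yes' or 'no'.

Answer: yes

Derivation:
Old min = -5
Change: A[3] 16 -> -22
Changed element was NOT the min; min changes only if -22 < -5.
New min = -22; changed? yes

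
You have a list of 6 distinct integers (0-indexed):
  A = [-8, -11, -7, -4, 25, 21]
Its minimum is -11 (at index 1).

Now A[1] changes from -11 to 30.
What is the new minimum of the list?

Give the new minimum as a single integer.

Answer: -8

Derivation:
Old min = -11 (at index 1)
Change: A[1] -11 -> 30
Changed element WAS the min. Need to check: is 30 still <= all others?
  Min of remaining elements: -8
  New min = min(30, -8) = -8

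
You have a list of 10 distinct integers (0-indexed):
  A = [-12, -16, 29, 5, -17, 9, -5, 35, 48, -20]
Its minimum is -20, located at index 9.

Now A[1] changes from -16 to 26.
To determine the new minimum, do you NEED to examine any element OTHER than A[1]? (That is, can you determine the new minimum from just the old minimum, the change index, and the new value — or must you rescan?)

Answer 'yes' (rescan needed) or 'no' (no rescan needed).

Answer: no

Derivation:
Old min = -20 at index 9
Change at index 1: -16 -> 26
Index 1 was NOT the min. New min = min(-20, 26). No rescan of other elements needed.
Needs rescan: no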